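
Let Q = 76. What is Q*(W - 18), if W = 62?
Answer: 3344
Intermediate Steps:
Q*(W - 18) = 76*(62 - 18) = 76*44 = 3344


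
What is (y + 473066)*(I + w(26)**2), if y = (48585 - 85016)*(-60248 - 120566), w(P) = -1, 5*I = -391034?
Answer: -515196966485820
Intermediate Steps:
I = -391034/5 (I = (1/5)*(-391034) = -391034/5 ≈ -78207.)
y = 6587234834 (y = -36431*(-180814) = 6587234834)
(y + 473066)*(I + w(26)**2) = (6587234834 + 473066)*(-391034/5 + (-1)**2) = 6587707900*(-391034/5 + 1) = 6587707900*(-391029/5) = -515196966485820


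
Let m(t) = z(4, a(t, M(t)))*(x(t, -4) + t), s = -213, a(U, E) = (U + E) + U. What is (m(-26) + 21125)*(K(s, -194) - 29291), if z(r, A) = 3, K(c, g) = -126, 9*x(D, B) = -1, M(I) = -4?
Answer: -1857389380/3 ≈ -6.1913e+8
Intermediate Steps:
a(U, E) = E + 2*U (a(U, E) = (E + U) + U = E + 2*U)
x(D, B) = -⅑ (x(D, B) = (⅑)*(-1) = -⅑)
m(t) = -⅓ + 3*t (m(t) = 3*(-⅑ + t) = -⅓ + 3*t)
(m(-26) + 21125)*(K(s, -194) - 29291) = ((-⅓ + 3*(-26)) + 21125)*(-126 - 29291) = ((-⅓ - 78) + 21125)*(-29417) = (-235/3 + 21125)*(-29417) = (63140/3)*(-29417) = -1857389380/3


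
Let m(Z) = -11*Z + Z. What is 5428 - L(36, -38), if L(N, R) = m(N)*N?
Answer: 18388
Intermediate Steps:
m(Z) = -10*Z
L(N, R) = -10*N**2 (L(N, R) = (-10*N)*N = -10*N**2)
5428 - L(36, -38) = 5428 - (-10)*36**2 = 5428 - (-10)*1296 = 5428 - 1*(-12960) = 5428 + 12960 = 18388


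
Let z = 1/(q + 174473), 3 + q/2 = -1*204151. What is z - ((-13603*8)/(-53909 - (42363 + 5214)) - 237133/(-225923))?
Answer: -812603720499302/382955280406545 ≈ -2.1219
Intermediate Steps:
q = -408308 (q = -6 + 2*(-1*204151) = -6 + 2*(-204151) = -6 - 408302 = -408308)
z = -1/233835 (z = 1/(-408308 + 174473) = 1/(-233835) = -1/233835 ≈ -4.2765e-6)
z - ((-13603*8)/(-53909 - (42363 + 5214)) - 237133/(-225923)) = -1/233835 - ((-13603*8)/(-53909 - (42363 + 5214)) - 237133/(-225923)) = -1/233835 - (-108824/(-53909 - 1*47577) - 237133*(-1/225923)) = -1/233835 - (-108824/(-53909 - 47577) + 237133/225923) = -1/233835 - (-108824/(-101486) + 237133/225923) = -1/233835 - (-108824*(-1/101486) + 237133/225923) = -1/233835 - (54412/50743 + 237133/225923) = -1/233835 - 1*24325762095/11464010789 = -1/233835 - 24325762095/11464010789 = -812603720499302/382955280406545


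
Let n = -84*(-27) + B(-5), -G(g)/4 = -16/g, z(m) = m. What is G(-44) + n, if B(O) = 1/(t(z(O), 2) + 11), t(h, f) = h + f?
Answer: 199467/88 ≈ 2266.7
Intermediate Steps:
t(h, f) = f + h
B(O) = 1/(13 + O) (B(O) = 1/((2 + O) + 11) = 1/(13 + O))
G(g) = 64/g (G(g) = -(-64)/g = 64/g)
n = 18145/8 (n = -84*(-27) + 1/(13 - 5) = 2268 + 1/8 = 2268 + ⅛ = 18145/8 ≈ 2268.1)
G(-44) + n = 64/(-44) + 18145/8 = 64*(-1/44) + 18145/8 = -16/11 + 18145/8 = 199467/88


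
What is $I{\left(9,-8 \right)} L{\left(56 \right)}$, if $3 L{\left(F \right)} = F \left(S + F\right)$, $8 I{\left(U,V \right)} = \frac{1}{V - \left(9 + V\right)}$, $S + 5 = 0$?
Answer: $- \frac{119}{9} \approx -13.222$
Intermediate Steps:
$S = -5$ ($S = -5 + 0 = -5$)
$I{\left(U,V \right)} = - \frac{1}{72}$ ($I{\left(U,V \right)} = \frac{1}{8 \left(V - \left(9 + V\right)\right)} = \frac{1}{8 \left(-9\right)} = \frac{1}{8} \left(- \frac{1}{9}\right) = - \frac{1}{72}$)
$L{\left(F \right)} = \frac{F \left(-5 + F\right)}{3}$
$I{\left(9,-8 \right)} L{\left(56 \right)} = - \frac{\frac{1}{3} \cdot 56 \left(-5 + 56\right)}{72} = - \frac{\frac{1}{3} \cdot 56 \cdot 51}{72} = \left(- \frac{1}{72}\right) 952 = - \frac{119}{9}$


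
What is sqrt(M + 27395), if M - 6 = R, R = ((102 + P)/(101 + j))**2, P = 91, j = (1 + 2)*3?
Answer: 3*sqrt(36843261)/110 ≈ 165.54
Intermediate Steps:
j = 9 (j = 3*3 = 9)
R = 37249/12100 (R = ((102 + 91)/(101 + 9))**2 = (193/110)**2 = 37249/12100 ≈ 3.0784)
M = 109849/12100 (M = 6 + 37249/12100 = 109849/12100 ≈ 9.0784)
sqrt(M + 27395) = sqrt(109849/12100 + 27395) = sqrt(331589349/12100) = 3*sqrt(36843261)/110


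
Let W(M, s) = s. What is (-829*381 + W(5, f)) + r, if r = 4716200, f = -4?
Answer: 4400347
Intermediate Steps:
(-829*381 + W(5, f)) + r = (-829*381 - 4) + 4716200 = (-315849 - 4) + 4716200 = -315853 + 4716200 = 4400347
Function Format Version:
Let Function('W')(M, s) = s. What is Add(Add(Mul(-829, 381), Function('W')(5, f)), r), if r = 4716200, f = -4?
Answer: 4400347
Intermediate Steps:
Add(Add(Mul(-829, 381), Function('W')(5, f)), r) = Add(Add(Mul(-829, 381), -4), 4716200) = Add(Add(-315849, -4), 4716200) = Add(-315853, 4716200) = 4400347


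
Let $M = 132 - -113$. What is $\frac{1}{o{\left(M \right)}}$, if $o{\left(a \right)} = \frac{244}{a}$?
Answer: $\frac{245}{244} \approx 1.0041$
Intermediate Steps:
$M = 245$ ($M = 132 + 113 = 245$)
$\frac{1}{o{\left(M \right)}} = \frac{1}{244 \cdot \frac{1}{245}} = \frac{1}{\frac{244}{245}} = \frac{245}{244}$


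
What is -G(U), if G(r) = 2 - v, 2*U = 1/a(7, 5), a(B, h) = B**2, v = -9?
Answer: -11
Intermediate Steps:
U = 1/98 (U = 1/(2*(7**2)) = (1/2)/49 = (1/2)*(1/49) = 1/98 ≈ 0.010204)
G(r) = 11 (G(r) = 2 - 1*(-9) = 2 + 9 = 11)
-G(U) = -1*11 = -11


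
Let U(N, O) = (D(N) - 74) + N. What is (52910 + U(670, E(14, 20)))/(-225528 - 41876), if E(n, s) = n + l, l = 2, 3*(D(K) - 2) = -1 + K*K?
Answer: -203141/267404 ≈ -0.75968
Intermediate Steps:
D(K) = 5/3 + K²/3 (D(K) = 2 + (-1 + K*K)/3 = 2 + (-1 + K²)/3 = 2 + (-⅓ + K²/3) = 5/3 + K²/3)
E(n, s) = 2 + n (E(n, s) = n + 2 = 2 + n)
U(N, O) = -217/3 + N + N²/3 (U(N, O) = ((5/3 + N²/3) - 74) + N = (-217/3 + N²/3) + N = -217/3 + N + N²/3)
(52910 + U(670, E(14, 20)))/(-225528 - 41876) = (52910 + (-217/3 + 670 + (⅓)*670²))/(-225528 - 41876) = (52910 + (-217/3 + 670 + (⅓)*448900))/(-267404) = (52910 + (-217/3 + 670 + 448900/3))*(-1/267404) = (52910 + 150231)*(-1/267404) = 203141*(-1/267404) = -203141/267404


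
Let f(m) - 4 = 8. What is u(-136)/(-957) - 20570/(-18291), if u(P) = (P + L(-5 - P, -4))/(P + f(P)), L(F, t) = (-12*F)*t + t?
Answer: 2445837/2079077 ≈ 1.1764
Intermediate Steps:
f(m) = 12 (f(m) = 4 + 8 = 12)
L(F, t) = t - 12*F*t (L(F, t) = -12*F*t + t = t - 12*F*t)
u(P) = (-244 - 47*P)/(12 + P) (u(P) = (P - 4*(1 - 12*(-5 - P)))/(P + 12) = (P - 4*(1 + (60 + 12*P)))/(12 + P) = (P - 4*(61 + 12*P))/(12 + P) = (P + (-244 - 48*P))/(12 + P) = (-244 - 47*P)/(12 + P))
u(-136)/(-957) - 20570/(-18291) = ((-244 - 47*(-136))/(12 - 136))/(-957) - 20570/(-18291) = ((-244 + 6392)/(-124))*(-1/957) - 20570*(-1/18291) = -1/124*6148*(-1/957) + 20570/18291 = -1537/31*(-1/957) + 20570/18291 = 53/1023 + 20570/18291 = 2445837/2079077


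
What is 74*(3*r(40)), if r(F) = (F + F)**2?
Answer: 1420800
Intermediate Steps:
r(F) = 4*F**2 (r(F) = (2*F)**2 = 4*F**2)
74*(3*r(40)) = 74*(3*(4*40**2)) = 74*(3*(4*1600)) = 74*(3*6400) = 74*19200 = 1420800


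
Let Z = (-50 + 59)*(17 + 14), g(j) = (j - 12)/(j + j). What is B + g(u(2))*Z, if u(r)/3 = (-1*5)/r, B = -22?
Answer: 3407/10 ≈ 340.70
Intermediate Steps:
u(r) = -15/r (u(r) = 3*((-1*5)/r) = 3*(-5/r) = -15/r)
g(j) = (-12 + j)/(2*j) (g(j) = (-12 + j)/((2*j)) = (-12 + j)*(1/(2*j)) = (-12 + j)/(2*j))
Z = 279 (Z = 9*31 = 279)
B + g(u(2))*Z = -22 + ((-12 - 15/2)/(2*((-15/2))))*279 = -22 + ((-12 - 15*½)/(2*((-15*½))))*279 = -22 + ((-12 - 15/2)/(2*(-15/2)))*279 = -22 + ((½)*(-2/15)*(-39/2))*279 = -22 + (13/10)*279 = -22 + 3627/10 = 3407/10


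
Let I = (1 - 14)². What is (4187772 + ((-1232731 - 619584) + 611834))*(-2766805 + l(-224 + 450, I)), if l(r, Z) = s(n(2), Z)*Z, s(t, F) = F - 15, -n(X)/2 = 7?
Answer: -8077873279689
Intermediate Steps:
n(X) = -14 (n(X) = -2*7 = -14)
s(t, F) = -15 + F
I = 169 (I = (-13)² = 169)
l(r, Z) = Z*(-15 + Z) (l(r, Z) = (-15 + Z)*Z = Z*(-15 + Z))
(4187772 + ((-1232731 - 619584) + 611834))*(-2766805 + l(-224 + 450, I)) = (4187772 + ((-1232731 - 619584) + 611834))*(-2766805 + 169*(-15 + 169)) = (4187772 + (-1852315 + 611834))*(-2766805 + 169*154) = (4187772 - 1240481)*(-2766805 + 26026) = 2947291*(-2740779) = -8077873279689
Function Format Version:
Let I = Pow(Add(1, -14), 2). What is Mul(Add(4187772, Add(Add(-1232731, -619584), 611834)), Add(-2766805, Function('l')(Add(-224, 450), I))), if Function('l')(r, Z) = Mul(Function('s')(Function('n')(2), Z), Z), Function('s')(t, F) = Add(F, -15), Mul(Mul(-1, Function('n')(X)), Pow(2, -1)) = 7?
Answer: -8077873279689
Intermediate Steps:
Function('n')(X) = -14 (Function('n')(X) = Mul(-2, 7) = -14)
Function('s')(t, F) = Add(-15, F)
I = 169 (I = Pow(-13, 2) = 169)
Function('l')(r, Z) = Mul(Z, Add(-15, Z)) (Function('l')(r, Z) = Mul(Add(-15, Z), Z) = Mul(Z, Add(-15, Z)))
Mul(Add(4187772, Add(Add(-1232731, -619584), 611834)), Add(-2766805, Function('l')(Add(-224, 450), I))) = Mul(Add(4187772, Add(Add(-1232731, -619584), 611834)), Add(-2766805, Mul(169, Add(-15, 169)))) = Mul(Add(4187772, Add(-1852315, 611834)), Add(-2766805, Mul(169, 154))) = Mul(Add(4187772, -1240481), Add(-2766805, 26026)) = Mul(2947291, -2740779) = -8077873279689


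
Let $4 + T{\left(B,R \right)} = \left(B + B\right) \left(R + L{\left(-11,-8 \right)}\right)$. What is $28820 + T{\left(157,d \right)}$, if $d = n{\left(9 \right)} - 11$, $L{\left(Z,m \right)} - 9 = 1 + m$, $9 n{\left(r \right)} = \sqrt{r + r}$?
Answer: $25990 + \frac{314 \sqrt{2}}{3} \approx 26138.0$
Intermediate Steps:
$n{\left(r \right)} = \frac{\sqrt{2} \sqrt{r}}{9}$ ($n{\left(r \right)} = \frac{\sqrt{r + r}}{9} = \frac{\sqrt{2 r}}{9} = \frac{\sqrt{2} \sqrt{r}}{9}$)
$L{\left(Z,m \right)} = 10 + m$ ($L{\left(Z,m \right)} = 9 + \left(1 + m\right) = 10 + m$)
$d = -11 + \frac{\sqrt{2}}{3}$ ($d = \frac{\sqrt{2} \sqrt{9}}{9} - 11 = \frac{1}{9} \sqrt{2} \cdot 3 - 11 = \frac{\sqrt{2}}{3} - 11 = -11 + \frac{\sqrt{2}}{3} \approx -10.529$)
$T{\left(B,R \right)} = -4 + 2 B \left(2 + R\right)$ ($T{\left(B,R \right)} = -4 + \left(B + B\right) \left(R + \left(10 - 8\right)\right) = -4 + 2 B \left(R + 2\right) = -4 + 2 B \left(2 + R\right)$)
$28820 + T{\left(157,d \right)} = 28820 + \left(-4 + 4 \cdot 157 + 2 \cdot 157 \left(-11 + \frac{\sqrt{2}}{3}\right)\right) = 28820 - \left(2830 - \frac{314 \sqrt{2}}{3}\right) = 25990 + \frac{314 \sqrt{2}}{3}$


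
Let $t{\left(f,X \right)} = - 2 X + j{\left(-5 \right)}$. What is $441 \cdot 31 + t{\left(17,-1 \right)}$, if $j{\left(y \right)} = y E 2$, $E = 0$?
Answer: $13673$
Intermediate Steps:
$j{\left(y \right)} = 0$ ($j{\left(y \right)} = y 0 \cdot 2 = 0 \cdot 2 = 0$)
$t{\left(f,X \right)} = - 2 X$ ($t{\left(f,X \right)} = - 2 X + 0 = - 2 X$)
$441 \cdot 31 + t{\left(17,-1 \right)} = 441 \cdot 31 - -2 = 13671 + 2 = 13673$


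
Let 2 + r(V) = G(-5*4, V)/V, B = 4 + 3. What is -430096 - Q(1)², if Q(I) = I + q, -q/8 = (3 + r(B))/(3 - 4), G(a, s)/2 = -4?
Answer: -21074705/49 ≈ -4.3010e+5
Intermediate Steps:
G(a, s) = -8 (G(a, s) = 2*(-4) = -8)
B = 7
r(V) = -2 - 8/V
q = -8/7 (q = -8*(3 + (-2 - 8/7))/(3 - 4) = -8*(3 + (-2 - 8*⅐))/(-1) = -8*(3 + (-2 - 8/7))*(-1) = -8*(3 - 22/7)*(-1) = -(-8)*(-1)/7 = -8*⅐ = -8/7 ≈ -1.1429)
Q(I) = -8/7 + I (Q(I) = I - 8/7 = -8/7 + I)
-430096 - Q(1)² = -430096 - (-8/7 + 1)² = -430096 - (-⅐)² = -430096 - 1*1/49 = -430096 - 1/49 = -21074705/49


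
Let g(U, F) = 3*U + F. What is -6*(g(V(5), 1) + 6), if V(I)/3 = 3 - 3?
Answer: -42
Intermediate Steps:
V(I) = 0 (V(I) = 3*(3 - 3) = 3*0 = 0)
g(U, F) = F + 3*U
-6*(g(V(5), 1) + 6) = -6*((1 + 3*0) + 6) = -6*((1 + 0) + 6) = -6*(1 + 6) = -6*7 = -42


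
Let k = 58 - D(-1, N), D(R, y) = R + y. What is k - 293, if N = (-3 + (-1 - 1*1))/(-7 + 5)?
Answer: -473/2 ≈ -236.50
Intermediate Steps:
N = 5/2 (N = (-3 + (-1 - 1))/(-2) = (-3 - 2)*(-1/2) = -5*(-1/2) = 5/2 ≈ 2.5000)
k = 113/2 (k = 58 - (-1 + 5/2) = 58 - 1*3/2 = 58 - 3/2 = 113/2 ≈ 56.500)
k - 293 = 113/2 - 293 = -473/2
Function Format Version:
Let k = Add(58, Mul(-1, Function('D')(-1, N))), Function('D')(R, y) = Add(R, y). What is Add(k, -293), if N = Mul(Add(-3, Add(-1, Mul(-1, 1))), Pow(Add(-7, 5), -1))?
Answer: Rational(-473, 2) ≈ -236.50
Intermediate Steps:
N = Rational(5, 2) (N = Mul(Add(-3, Add(-1, -1)), Pow(-2, -1)) = Mul(Add(-3, -2), Rational(-1, 2)) = Mul(-5, Rational(-1, 2)) = Rational(5, 2) ≈ 2.5000)
k = Rational(113, 2) (k = Add(58, Mul(-1, Add(-1, Rational(5, 2)))) = Add(58, Mul(-1, Rational(3, 2))) = Add(58, Rational(-3, 2)) = Rational(113, 2) ≈ 56.500)
Add(k, -293) = Add(Rational(113, 2), -293) = Rational(-473, 2)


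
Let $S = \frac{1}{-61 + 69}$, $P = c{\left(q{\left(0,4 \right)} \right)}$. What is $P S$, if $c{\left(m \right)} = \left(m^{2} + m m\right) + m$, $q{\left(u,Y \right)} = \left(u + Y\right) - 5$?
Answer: $\frac{1}{8} \approx 0.125$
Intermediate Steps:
$q{\left(u,Y \right)} = -5 + Y + u$ ($q{\left(u,Y \right)} = \left(Y + u\right) - 5 = -5 + Y + u$)
$c{\left(m \right)} = m + 2 m^{2}$ ($c{\left(m \right)} = \left(m^{2} + m^{2}\right) + m = 2 m^{2} + m = m + 2 m^{2}$)
$P = 1$ ($P = \left(-5 + 4 + 0\right) \left(1 + 2 \left(-5 + 4 + 0\right)\right) = - (1 + 2 \left(-1\right)) = - (1 - 2) = \left(-1\right) \left(-1\right) = 1$)
$S = \frac{1}{8} \approx 0.125$
$P S = 1 \cdot \frac{1}{8} = \frac{1}{8}$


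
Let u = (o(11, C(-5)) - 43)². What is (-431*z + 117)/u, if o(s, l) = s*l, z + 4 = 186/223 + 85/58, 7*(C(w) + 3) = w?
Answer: 538620789/4456655446 ≈ 0.12086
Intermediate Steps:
C(w) = -3 + w/7
z = -21993/12934 (z = -4 + (186/223 + 85/58) = -4 + 29743/12934 = -21993/12934 ≈ -1.7004)
o(s, l) = l*s
u = 344569/49 (u = ((-3 + (⅐)*(-5))*11 - 43)² = ((-3 - 5/7)*11 - 43)² = (-26/7*11 - 43)² = (-286/7 - 43)² = (-587/7)² = 344569/49 ≈ 7032.0)
(-431*z + 117)/u = (-431*(-21993/12934) + 117)/(344569/49) = (9478983/12934 + 117)*(49/344569) = (10992261/12934)*(49/344569) = 538620789/4456655446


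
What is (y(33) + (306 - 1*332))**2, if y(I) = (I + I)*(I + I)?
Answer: 18748900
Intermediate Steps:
y(I) = 4*I**2 (y(I) = (2*I)*(2*I) = 4*I**2)
(y(33) + (306 - 1*332))**2 = (4*33**2 + (306 - 1*332))**2 = (4*1089 + (306 - 332))**2 = (4356 - 26)**2 = 4330**2 = 18748900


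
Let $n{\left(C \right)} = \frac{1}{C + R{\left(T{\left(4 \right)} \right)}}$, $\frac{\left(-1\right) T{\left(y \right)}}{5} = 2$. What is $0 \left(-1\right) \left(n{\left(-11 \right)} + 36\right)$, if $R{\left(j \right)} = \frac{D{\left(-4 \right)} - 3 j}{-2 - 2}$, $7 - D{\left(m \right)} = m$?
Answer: $0$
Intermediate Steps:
$D{\left(m \right)} = 7 - m$
$T{\left(y \right)} = -10$ ($T{\left(y \right)} = \left(-5\right) 2 = -10$)
$R{\left(j \right)} = - \frac{11}{4} + \frac{3 j}{4}$ ($R{\left(j \right)} = \frac{\left(7 - -4\right) - 3 j}{-2 - 2} = \frac{\left(7 + 4\right) - 3 j}{-4} = \left(11 - 3 j\right) \left(- \frac{1}{4}\right) = - \frac{11}{4} + \frac{3 j}{4}$)
$n{\left(C \right)} = \frac{1}{- \frac{41}{4} + C}$ ($n{\left(C \right)} = \frac{1}{C + \left(- \frac{11}{4} + \frac{3}{4} \left(-10\right)\right)} = \frac{1}{C - \frac{41}{4}} = \frac{1}{- \frac{41}{4} + C}$)
$0 \left(-1\right) \left(n{\left(-11 \right)} + 36\right) = 0 \left(-1\right) \left(\frac{4}{-41 + 4 \left(-11\right)} + 36\right) = 0 \left(\frac{4}{-41 - 44} + 36\right) = 0 \left(\frac{4}{-85} + 36\right) = 0 \left(4 \left(- \frac{1}{85}\right) + 36\right) = 0 \left(- \frac{4}{85} + 36\right) = 0 \cdot \frac{3056}{85} = 0$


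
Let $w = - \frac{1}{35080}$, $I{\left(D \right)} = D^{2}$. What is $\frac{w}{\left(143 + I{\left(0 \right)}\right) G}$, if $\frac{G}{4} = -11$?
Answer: $\frac{1}{220723360} \approx 4.5306 \cdot 10^{-9}$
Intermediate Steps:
$G = -44$ ($G = 4 \left(-11\right) = -44$)
$w = - \frac{1}{35080}$ ($w = \left(-1\right) \frac{1}{35080} = - \frac{1}{35080} \approx -2.8506 \cdot 10^{-5}$)
$\frac{w}{\left(143 + I{\left(0 \right)}\right) G} = - \frac{1}{35080 \left(143 + 0^{2}\right) \left(-44\right)} = - \frac{1}{35080 \left(143 + 0\right) \left(-44\right)} = - \frac{1}{35080 \cdot 143 \left(-44\right)} = - \frac{1}{35080 \left(-6292\right)} = \left(- \frac{1}{35080}\right) \left(- \frac{1}{6292}\right) = \frac{1}{220723360}$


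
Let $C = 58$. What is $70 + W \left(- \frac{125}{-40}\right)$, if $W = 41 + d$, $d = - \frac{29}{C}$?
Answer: $\frac{3145}{16} \approx 196.56$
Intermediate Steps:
$d = - \frac{1}{2}$ ($d = - \frac{29}{58} = \left(-29\right) \frac{1}{58} = - \frac{1}{2} \approx -0.5$)
$W = \frac{81}{2}$ ($W = 41 - \frac{1}{2} = \frac{81}{2} \approx 40.5$)
$70 + W \left(- \frac{125}{-40}\right) = 70 + \frac{81 \left(- \frac{125}{-40}\right)}{2} = 70 + \frac{81 \left(\left(-125\right) \left(- \frac{1}{40}\right)\right)}{2} = 70 + \frac{81}{2} \cdot \frac{25}{8} = 70 + \frac{2025}{16} = \frac{3145}{16}$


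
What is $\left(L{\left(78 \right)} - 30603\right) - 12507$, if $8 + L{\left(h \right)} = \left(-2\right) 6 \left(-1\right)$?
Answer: $-43106$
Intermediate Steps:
$L{\left(h \right)} = 4$ ($L{\left(h \right)} = -8 + \left(-2\right) 6 \left(-1\right) = -8 - -12 = -8 + 12 = 4$)
$\left(L{\left(78 \right)} - 30603\right) - 12507 = \left(4 - 30603\right) - 12507 = -30599 - 12507 = -43106$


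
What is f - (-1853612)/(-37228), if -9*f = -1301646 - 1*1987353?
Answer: 10202181022/27921 ≈ 3.6539e+5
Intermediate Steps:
f = 1096333/3 (f = -(-1301646 - 1*1987353)/9 = -(-1301646 - 1987353)/9 = -1/9*(-3288999) = 1096333/3 ≈ 3.6544e+5)
f - (-1853612)/(-37228) = 1096333/3 - (-1853612)/(-37228) = 1096333/3 - (-1853612)*(-1)/37228 = 1096333/3 - 1*463403/9307 = 1096333/3 - 463403/9307 = 10202181022/27921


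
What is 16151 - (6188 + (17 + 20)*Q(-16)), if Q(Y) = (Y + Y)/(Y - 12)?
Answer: 69445/7 ≈ 9920.7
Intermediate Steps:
Q(Y) = 2*Y/(-12 + Y) (Q(Y) = (2*Y)/(-12 + Y) = 2*Y/(-12 + Y))
16151 - (6188 + (17 + 20)*Q(-16)) = 16151 - (6188 + (17 + 20)*(2*(-16)/(-12 - 16))) = 16151 - (6188 + 37*(2*(-16)/(-28))) = 16151 - (6188 + 37*(2*(-16)*(-1/28))) = 16151 - (6188 + 37*(8/7)) = 16151 - (6188 + 296/7) = 16151 - 1*43612/7 = 16151 - 43612/7 = 69445/7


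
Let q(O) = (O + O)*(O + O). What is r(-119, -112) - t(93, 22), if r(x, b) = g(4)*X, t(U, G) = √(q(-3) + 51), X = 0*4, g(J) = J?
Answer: -√87 ≈ -9.3274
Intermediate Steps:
q(O) = 4*O² (q(O) = (2*O)*(2*O) = 4*O²)
X = 0
t(U, G) = √87 (t(U, G) = √(4*(-3)² + 51) = √(4*9 + 51) = √(36 + 51) = √87)
r(x, b) = 0 (r(x, b) = 4*0 = 0)
r(-119, -112) - t(93, 22) = 0 - √87 = -√87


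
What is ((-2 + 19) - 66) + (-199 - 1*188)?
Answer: -436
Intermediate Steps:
((-2 + 19) - 66) + (-199 - 1*188) = (17 - 66) + (-199 - 188) = -49 - 387 = -436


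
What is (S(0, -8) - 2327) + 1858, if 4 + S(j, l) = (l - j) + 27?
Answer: -454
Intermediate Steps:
S(j, l) = 23 + l - j (S(j, l) = -4 + ((l - j) + 27) = -4 + (27 + l - j) = 23 + l - j)
(S(0, -8) - 2327) + 1858 = ((23 - 8 - 1*0) - 2327) + 1858 = ((23 - 8 + 0) - 2327) + 1858 = (15 - 2327) + 1858 = -2312 + 1858 = -454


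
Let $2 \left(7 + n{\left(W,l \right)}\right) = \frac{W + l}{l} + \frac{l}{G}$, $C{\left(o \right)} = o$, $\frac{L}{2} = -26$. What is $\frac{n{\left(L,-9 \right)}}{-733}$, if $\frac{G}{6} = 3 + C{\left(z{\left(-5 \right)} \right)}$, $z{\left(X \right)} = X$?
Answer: $\frac{233}{52776} \approx 0.0044149$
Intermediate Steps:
$L = -52$ ($L = 2 \left(-26\right) = -52$)
$G = -12$ ($G = 6 \left(3 - 5\right) = 6 \left(-2\right) = -12$)
$n{\left(W,l \right)} = -7 - \frac{l}{24} + \frac{W + l}{2 l}$ ($n{\left(W,l \right)} = -7 + \frac{\frac{W + l}{l} + \frac{l}{-12}}{2} = -7 + \frac{\frac{W + l}{l} + l \left(- \frac{1}{12}\right)}{2} = -7 + \frac{\frac{W + l}{l} - \frac{l}{12}}{2} = -7 + \frac{- \frac{l}{12} + \frac{W + l}{l}}{2} = -7 - \left(\frac{l}{24} - \frac{W + l}{2 l}\right) = -7 - \frac{l}{24} + \frac{W + l}{2 l}$)
$\frac{n{\left(L,-9 \right)}}{-733} = \frac{\frac{1}{24} \frac{1}{-9} \left(12 \left(-52\right) - - 9 \left(156 - 9\right)\right)}{-733} = \frac{1}{24} \left(- \frac{1}{9}\right) \left(-624 - \left(-9\right) 147\right) \left(- \frac{1}{733}\right) = \frac{1}{24} \left(- \frac{1}{9}\right) \left(-624 + 1323\right) \left(- \frac{1}{733}\right) = \frac{1}{24} \left(- \frac{1}{9}\right) 699 \left(- \frac{1}{733}\right) = \left(- \frac{233}{72}\right) \left(- \frac{1}{733}\right) = \frac{233}{52776}$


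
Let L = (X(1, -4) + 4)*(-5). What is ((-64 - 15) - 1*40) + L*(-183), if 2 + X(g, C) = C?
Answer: -1949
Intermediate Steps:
X(g, C) = -2 + C
L = 10 (L = ((-2 - 4) + 4)*(-5) = (-6 + 4)*(-5) = -2*(-5) = 10)
((-64 - 15) - 1*40) + L*(-183) = ((-64 - 15) - 1*40) + 10*(-183) = (-79 - 40) - 1830 = -119 - 1830 = -1949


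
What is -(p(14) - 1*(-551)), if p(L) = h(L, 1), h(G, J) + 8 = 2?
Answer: -545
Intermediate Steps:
h(G, J) = -6 (h(G, J) = -8 + 2 = -6)
p(L) = -6
-(p(14) - 1*(-551)) = -(-6 - 1*(-551)) = -(-6 + 551) = -1*545 = -545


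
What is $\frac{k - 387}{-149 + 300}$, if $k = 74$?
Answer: $- \frac{313}{151} \approx -2.0728$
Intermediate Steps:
$\frac{k - 387}{-149 + 300} = \frac{74 - 387}{-149 + 300} = - \frac{313}{151}$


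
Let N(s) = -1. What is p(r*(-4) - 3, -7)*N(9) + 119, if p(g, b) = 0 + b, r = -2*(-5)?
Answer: 126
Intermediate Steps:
r = 10
p(g, b) = b
p(r*(-4) - 3, -7)*N(9) + 119 = -7*(-1) + 119 = 7 + 119 = 126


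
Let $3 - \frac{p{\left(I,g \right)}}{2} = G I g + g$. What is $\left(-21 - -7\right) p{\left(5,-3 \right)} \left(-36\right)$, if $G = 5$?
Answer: $81648$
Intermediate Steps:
$p{\left(I,g \right)} = 6 - 2 g - 10 I g$ ($p{\left(I,g \right)} = 6 - 2 \left(5 I g + g\right) = 6 - 2 \left(g + 5 I g\right) = 6 - \left(2 g + 10 I g\right) = 6 - 2 g - 10 I g$)
$\left(-21 - -7\right) p{\left(5,-3 \right)} \left(-36\right) = \left(-21 - -7\right) \left(6 - -6 - 50 \left(-3\right)\right) \left(-36\right) = \left(-21 + 7\right) \left(6 + 6 + 150\right) \left(-36\right) = \left(-14\right) 162 \left(-36\right) = \left(-2268\right) \left(-36\right) = 81648$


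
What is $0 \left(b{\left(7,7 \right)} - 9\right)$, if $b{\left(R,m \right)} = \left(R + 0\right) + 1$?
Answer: $0$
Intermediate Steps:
$b{\left(R,m \right)} = 1 + R$ ($b{\left(R,m \right)} = R + 1 = 1 + R$)
$0 \left(b{\left(7,7 \right)} - 9\right) = 0 \left(\left(1 + 7\right) - 9\right) = 0 \left(8 - 9\right) = 0 \left(-1\right) = 0$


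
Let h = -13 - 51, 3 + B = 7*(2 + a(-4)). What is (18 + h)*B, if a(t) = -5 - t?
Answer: -184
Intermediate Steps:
B = 4 (B = -3 + 7*(2 + (-5 - 1*(-4))) = -3 + 7*(2 + (-5 + 4)) = -3 + 7*(2 - 1) = -3 + 7*1 = -3 + 7 = 4)
h = -64
(18 + h)*B = (18 - 64)*4 = -46*4 = -184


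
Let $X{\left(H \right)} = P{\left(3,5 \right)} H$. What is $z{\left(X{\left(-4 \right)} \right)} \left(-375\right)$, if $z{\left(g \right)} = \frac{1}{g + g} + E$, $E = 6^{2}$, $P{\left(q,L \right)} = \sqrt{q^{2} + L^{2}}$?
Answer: $-13500 + \frac{375 \sqrt{34}}{272} \approx -13492.0$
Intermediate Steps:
$P{\left(q,L \right)} = \sqrt{L^{2} + q^{2}}$
$E = 36$
$X{\left(H \right)} = H \sqrt{34}$ ($X{\left(H \right)} = \sqrt{5^{2} + 3^{2}} H = \sqrt{25 + 9} H = \sqrt{34} H = H \sqrt{34}$)
$z{\left(g \right)} = 36 + \frac{1}{2 g}$ ($z{\left(g \right)} = \frac{1}{g + g} + 36 = \frac{1}{2 g} + 36 = 36 + \frac{1}{2 g}$)
$z{\left(X{\left(-4 \right)} \right)} \left(-375\right) = \left(36 + \frac{1}{2 \left(- 4 \sqrt{34}\right)}\right) \left(-375\right) = \left(36 + \frac{\left(- \frac{1}{136}\right) \sqrt{34}}{2}\right) \left(-375\right) = \left(36 - \frac{\sqrt{34}}{272}\right) \left(-375\right) = -13500 + \frac{375 \sqrt{34}}{272}$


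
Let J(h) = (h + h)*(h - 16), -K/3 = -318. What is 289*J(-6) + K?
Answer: 77250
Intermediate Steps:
K = 954 (K = -3*(-318) = 954)
J(h) = 2*h*(-16 + h) (J(h) = (2*h)*(-16 + h) = 2*h*(-16 + h))
289*J(-6) + K = 289*(2*(-6)*(-16 - 6)) + 954 = 289*(2*(-6)*(-22)) + 954 = 289*264 + 954 = 76296 + 954 = 77250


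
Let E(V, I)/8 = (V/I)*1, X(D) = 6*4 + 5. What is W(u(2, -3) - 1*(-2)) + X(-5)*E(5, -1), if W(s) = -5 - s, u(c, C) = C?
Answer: -1164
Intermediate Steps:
X(D) = 29 (X(D) = 24 + 5 = 29)
E(V, I) = 8*V/I (E(V, I) = 8*((V/I)*1) = 8*(V/I) = 8*V/I)
W(u(2, -3) - 1*(-2)) + X(-5)*E(5, -1) = (-5 - (-3 - 1*(-2))) + 29*(8*5/(-1)) = (-5 - (-3 + 2)) + 29*(8*5*(-1)) = (-5 - 1*(-1)) + 29*(-40) = (-5 + 1) - 1160 = -4 - 1160 = -1164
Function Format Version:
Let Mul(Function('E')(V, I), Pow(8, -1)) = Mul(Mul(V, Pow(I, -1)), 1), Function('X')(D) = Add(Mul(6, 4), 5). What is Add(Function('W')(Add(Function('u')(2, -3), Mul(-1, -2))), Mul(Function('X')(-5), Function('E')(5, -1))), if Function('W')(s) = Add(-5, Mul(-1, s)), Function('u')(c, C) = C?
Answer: -1164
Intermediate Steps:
Function('X')(D) = 29 (Function('X')(D) = Add(24, 5) = 29)
Function('E')(V, I) = Mul(8, V, Pow(I, -1)) (Function('E')(V, I) = Mul(8, Mul(Mul(V, Pow(I, -1)), 1)) = Mul(8, Mul(V, Pow(I, -1))) = Mul(8, V, Pow(I, -1)))
Add(Function('W')(Add(Function('u')(2, -3), Mul(-1, -2))), Mul(Function('X')(-5), Function('E')(5, -1))) = Add(Add(-5, Mul(-1, Add(-3, Mul(-1, -2)))), Mul(29, Mul(8, 5, Pow(-1, -1)))) = Add(Add(-5, Mul(-1, Add(-3, 2))), Mul(29, Mul(8, 5, -1))) = Add(Add(-5, Mul(-1, -1)), Mul(29, -40)) = Add(Add(-5, 1), -1160) = Add(-4, -1160) = -1164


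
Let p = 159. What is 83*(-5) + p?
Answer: -256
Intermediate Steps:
83*(-5) + p = 83*(-5) + 159 = -415 + 159 = -256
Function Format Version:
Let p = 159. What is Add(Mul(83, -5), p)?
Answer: -256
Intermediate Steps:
Add(Mul(83, -5), p) = Add(Mul(83, -5), 159) = Add(-415, 159) = -256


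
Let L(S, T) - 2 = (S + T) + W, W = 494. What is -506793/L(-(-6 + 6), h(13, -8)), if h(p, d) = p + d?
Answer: -168931/167 ≈ -1011.6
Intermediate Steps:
h(p, d) = d + p
L(S, T) = 496 + S + T (L(S, T) = 2 + ((S + T) + 494) = 2 + (494 + S + T) = 496 + S + T)
-506793/L(-(-6 + 6), h(13, -8)) = -506793/(496 - (-6 + 6) + (-8 + 13)) = -506793/(496 - 1*0 + 5) = -506793/(496 + 0 + 5) = -506793/501 = -506793*1/501 = -168931/167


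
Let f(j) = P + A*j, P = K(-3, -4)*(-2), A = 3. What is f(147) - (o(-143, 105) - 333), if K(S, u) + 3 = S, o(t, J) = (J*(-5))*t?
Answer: -74289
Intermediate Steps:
o(t, J) = -5*J*t (o(t, J) = (-5*J)*t = -5*J*t)
K(S, u) = -3 + S
P = 12 (P = (-3 - 3)*(-2) = -6*(-2) = 12)
f(j) = 12 + 3*j
f(147) - (o(-143, 105) - 333) = (12 + 3*147) - (-5*105*(-143) - 333) = (12 + 441) - (75075 - 333) = 453 - 1*74742 = 453 - 74742 = -74289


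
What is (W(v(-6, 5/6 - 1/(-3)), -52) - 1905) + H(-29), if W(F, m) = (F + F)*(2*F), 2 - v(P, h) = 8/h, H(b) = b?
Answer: -90142/49 ≈ -1839.6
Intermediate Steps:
v(P, h) = 2 - 8/h
W(F, m) = 4*F**2 (W(F, m) = (2*F)*(2*F) = 4*F**2)
(W(v(-6, 5/6 - 1/(-3)), -52) - 1905) + H(-29) = (4*(2 - 8/(5/6 - 1/(-3)))**2 - 1905) - 29 = (4*(2 - 8/(5*(1/6) - 1*(-1/3)))**2 - 1905) - 29 = (4*(2 - 8/(5/6 + 1/3))**2 - 1905) - 29 = (4*(2 - 8/7/6)**2 - 1905) - 29 = (4*(2 - 8*6/7)**2 - 1905) - 29 = (4*(2 - 48/7)**2 - 1905) - 29 = (4*(-34/7)**2 - 1905) - 29 = (4*(1156/49) - 1905) - 29 = (4624/49 - 1905) - 29 = -88721/49 - 29 = -90142/49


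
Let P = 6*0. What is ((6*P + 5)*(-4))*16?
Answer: -320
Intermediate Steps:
P = 0
((6*P + 5)*(-4))*16 = ((6*0 + 5)*(-4))*16 = ((0 + 5)*(-4))*16 = (5*(-4))*16 = -20*16 = -320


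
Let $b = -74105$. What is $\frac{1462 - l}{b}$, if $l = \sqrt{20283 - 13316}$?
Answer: $- \frac{1462}{74105} + \frac{\sqrt{6967}}{74105} \approx -0.018602$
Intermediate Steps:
$l = \sqrt{6967} \approx 83.469$
$\frac{1462 - l}{b} = \frac{1462 - \sqrt{6967}}{-74105} = \left(1462 - \sqrt{6967}\right) \left(- \frac{1}{74105}\right) = - \frac{1462}{74105} + \frac{\sqrt{6967}}{74105}$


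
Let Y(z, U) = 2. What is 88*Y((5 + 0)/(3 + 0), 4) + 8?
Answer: 184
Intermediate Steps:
88*Y((5 + 0)/(3 + 0), 4) + 8 = 88*2 + 8 = 176 + 8 = 184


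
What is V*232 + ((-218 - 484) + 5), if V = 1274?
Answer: 294871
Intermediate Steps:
V*232 + ((-218 - 484) + 5) = 1274*232 + ((-218 - 484) + 5) = 295568 + (-702 + 5) = 295568 - 697 = 294871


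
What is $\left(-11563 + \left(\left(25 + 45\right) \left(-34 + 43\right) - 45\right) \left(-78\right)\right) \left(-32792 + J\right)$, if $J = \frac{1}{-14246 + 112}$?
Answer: $\frac{26507933403897}{14134} \approx 1.8755 \cdot 10^{9}$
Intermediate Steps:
$J = - \frac{1}{14134}$ ($J = \frac{1}{-14134} = - \frac{1}{14134} \approx -7.0751 \cdot 10^{-5}$)
$\left(-11563 + \left(\left(25 + 45\right) \left(-34 + 43\right) - 45\right) \left(-78\right)\right) \left(-32792 + J\right) = \left(-11563 + \left(\left(25 + 45\right) \left(-34 + 43\right) - 45\right) \left(-78\right)\right) \left(-32792 - \frac{1}{14134}\right) = \left(-11563 + \left(70 \cdot 9 - 45\right) \left(-78\right)\right) \left(- \frac{463482129}{14134}\right) = \left(-11563 + \left(630 - 45\right) \left(-78\right)\right) \left(- \frac{463482129}{14134}\right) = \left(-11563 + 585 \left(-78\right)\right) \left(- \frac{463482129}{14134}\right) = \left(-11563 - 45630\right) \left(- \frac{463482129}{14134}\right) = \left(-57193\right) \left(- \frac{463482129}{14134}\right) = \frac{26507933403897}{14134}$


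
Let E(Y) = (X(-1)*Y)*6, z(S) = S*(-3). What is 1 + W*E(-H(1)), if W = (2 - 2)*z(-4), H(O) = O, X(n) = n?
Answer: 1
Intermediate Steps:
z(S) = -3*S
E(Y) = -6*Y (E(Y) = -Y*6 = -6*Y)
W = 0 (W = (2 - 2)*(-3*(-4)) = 0*12 = 0)
1 + W*E(-H(1)) = 1 + 0*(-(-6)) = 1 + 0*(-6*(-1)) = 1 + 0*6 = 1 + 0 = 1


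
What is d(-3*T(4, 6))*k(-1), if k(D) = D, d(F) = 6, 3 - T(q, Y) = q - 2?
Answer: -6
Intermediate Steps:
T(q, Y) = 5 - q (T(q, Y) = 3 - (q - 2) = 3 - (-2 + q) = 3 + (2 - q) = 5 - q)
d(-3*T(4, 6))*k(-1) = 6*(-1) = -6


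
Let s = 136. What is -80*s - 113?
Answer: -10993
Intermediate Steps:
-80*s - 113 = -80*136 - 113 = -10880 - 113 = -10993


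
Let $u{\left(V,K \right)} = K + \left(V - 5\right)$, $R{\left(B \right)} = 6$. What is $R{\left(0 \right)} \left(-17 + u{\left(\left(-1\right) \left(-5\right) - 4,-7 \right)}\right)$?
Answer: $-168$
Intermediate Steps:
$u{\left(V,K \right)} = -5 + K + V$ ($u{\left(V,K \right)} = K + \left(-5 + V\right) = -5 + K + V$)
$R{\left(0 \right)} \left(-17 + u{\left(\left(-1\right) \left(-5\right) - 4,-7 \right)}\right) = 6 \left(-17 - 11\right) = 6 \left(-28\right) = -168$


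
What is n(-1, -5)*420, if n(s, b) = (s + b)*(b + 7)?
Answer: -5040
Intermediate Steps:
n(s, b) = (7 + b)*(b + s) (n(s, b) = (b + s)*(7 + b) = (7 + b)*(b + s))
n(-1, -5)*420 = ((-5)² + 7*(-5) + 7*(-1) - 5*(-1))*420 = (25 - 35 - 7 + 5)*420 = -12*420 = -5040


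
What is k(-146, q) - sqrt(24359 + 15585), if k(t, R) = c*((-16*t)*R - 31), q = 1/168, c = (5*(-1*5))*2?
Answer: 17950/21 - 2*sqrt(9986) ≈ 654.90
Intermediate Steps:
c = -50 (c = (5*(-5))*2 = -25*2 = -50)
q = 1/168 ≈ 0.0059524
k(t, R) = 1550 + 800*R*t (k(t, R) = -50*((-16*t)*R - 31) = -50*(-16*R*t - 31) = -50*(-31 - 16*R*t) = 1550 + 800*R*t)
k(-146, q) - sqrt(24359 + 15585) = (1550 + 800*(1/168)*(-146)) - sqrt(24359 + 15585) = (1550 - 14600/21) - sqrt(39944) = 17950/21 - 2*sqrt(9986)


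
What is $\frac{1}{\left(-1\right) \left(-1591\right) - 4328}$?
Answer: $- \frac{1}{2737} \approx -0.00036536$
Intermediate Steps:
$\frac{1}{\left(-1\right) \left(-1591\right) - 4328} = \frac{1}{1591 - 4328} = \frac{1}{-2737} = - \frac{1}{2737}$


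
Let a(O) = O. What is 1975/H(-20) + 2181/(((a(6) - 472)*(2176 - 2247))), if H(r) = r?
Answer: -6530123/66172 ≈ -98.684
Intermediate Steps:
1975/H(-20) + 2181/(((a(6) - 472)*(2176 - 2247))) = 1975/(-20) + 2181/(((6 - 472)*(2176 - 2247))) = 1975*(-1/20) + 2181/((-466*(-71))) = -395/4 + 2181/33086 = -6530123/66172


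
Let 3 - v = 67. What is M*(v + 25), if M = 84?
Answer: -3276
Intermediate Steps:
v = -64 (v = 3 - 1*67 = 3 - 67 = -64)
M*(v + 25) = 84*(-64 + 25) = 84*(-39) = -3276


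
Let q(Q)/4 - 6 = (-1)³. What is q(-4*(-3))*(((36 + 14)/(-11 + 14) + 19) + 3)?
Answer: 2320/3 ≈ 773.33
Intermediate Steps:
q(Q) = 20 (q(Q) = 24 + 4*(-1)³ = 24 + 4*(-1) = 24 - 4 = 20)
q(-4*(-3))*(((36 + 14)/(-11 + 14) + 19) + 3) = 20*(((36 + 14)/(-11 + 14) + 19) + 3) = 20*((50/3 + 19) + 3) = 20*(107/3 + 3) = 20*(116/3) = 2320/3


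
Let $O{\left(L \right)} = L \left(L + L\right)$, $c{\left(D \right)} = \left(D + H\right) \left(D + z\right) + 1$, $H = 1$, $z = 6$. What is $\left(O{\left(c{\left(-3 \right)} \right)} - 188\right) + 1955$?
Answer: $1817$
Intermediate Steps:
$c{\left(D \right)} = 1 + \left(1 + D\right) \left(6 + D\right)$ ($c{\left(D \right)} = \left(D + 1\right) \left(D + 6\right) + 1 = \left(1 + D\right) \left(6 + D\right) + 1 = 1 + \left(1 + D\right) \left(6 + D\right)$)
$O{\left(L \right)} = 2 L^{2}$ ($O{\left(L \right)} = L 2 L = 2 L^{2}$)
$\left(O{\left(c{\left(-3 \right)} \right)} - 188\right) + 1955 = \left(2 \left(7 + \left(-3\right)^{2} + 7 \left(-3\right)\right)^{2} - 188\right) + 1955 = \left(2 \left(7 + 9 - 21\right)^{2} - 188\right) + 1955 = \left(2 \left(-5\right)^{2} - 188\right) + 1955 = \left(2 \cdot 25 - 188\right) + 1955 = \left(50 - 188\right) + 1955 = -138 + 1955 = 1817$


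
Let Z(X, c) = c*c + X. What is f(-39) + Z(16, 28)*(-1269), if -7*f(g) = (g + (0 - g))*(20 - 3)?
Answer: -1015200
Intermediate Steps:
f(g) = 0 (f(g) = -(g + (0 - g))*(20 - 3)/7 = -(g - g)*17/7 = -0*17 = -⅐*0 = 0)
Z(X, c) = X + c² (Z(X, c) = c² + X = X + c²)
f(-39) + Z(16, 28)*(-1269) = 0 + (16 + 28²)*(-1269) = 0 + (16 + 784)*(-1269) = 0 + 800*(-1269) = 0 - 1015200 = -1015200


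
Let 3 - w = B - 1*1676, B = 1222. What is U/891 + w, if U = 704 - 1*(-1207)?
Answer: 136366/297 ≈ 459.14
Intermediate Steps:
U = 1911 (U = 704 + 1207 = 1911)
w = 457 (w = 3 - (1222 - 1*1676) = 3 - (1222 - 1676) = 3 - 1*(-454) = 3 + 454 = 457)
U/891 + w = 1911/891 + 457 = 1911*(1/891) + 457 = 637/297 + 457 = 136366/297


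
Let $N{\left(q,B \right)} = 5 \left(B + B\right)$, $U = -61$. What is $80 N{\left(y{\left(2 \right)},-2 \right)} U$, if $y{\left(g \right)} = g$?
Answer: $97600$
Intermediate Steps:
$N{\left(q,B \right)} = 10 B$ ($N{\left(q,B \right)} = 5 \cdot 2 B = 10 B$)
$80 N{\left(y{\left(2 \right)},-2 \right)} U = 80 \cdot 10 \left(-2\right) \left(-61\right) = 80 \left(-20\right) \left(-61\right) = \left(-1600\right) \left(-61\right) = 97600$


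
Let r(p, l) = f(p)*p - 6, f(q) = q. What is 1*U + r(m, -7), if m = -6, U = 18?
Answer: 48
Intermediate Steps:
r(p, l) = -6 + p² (r(p, l) = p*p - 6 = p² - 6 = -6 + p²)
1*U + r(m, -7) = 1*18 + (-6 + (-6)²) = 18 + (-6 + 36) = 18 + 30 = 48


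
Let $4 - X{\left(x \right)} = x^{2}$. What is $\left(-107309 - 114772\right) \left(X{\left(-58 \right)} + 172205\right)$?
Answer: $-37497266445$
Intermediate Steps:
$X{\left(x \right)} = 4 - x^{2}$
$\left(-107309 - 114772\right) \left(X{\left(-58 \right)} + 172205\right) = \left(-107309 - 114772\right) \left(\left(4 - \left(-58\right)^{2}\right) + 172205\right) = - 222081 \left(\left(4 - 3364\right) + 172205\right) = - 222081 \left(-3360 + 172205\right) = \left(-222081\right) 168845 = -37497266445$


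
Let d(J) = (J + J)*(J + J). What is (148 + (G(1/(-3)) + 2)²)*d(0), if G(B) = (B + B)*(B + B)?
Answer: 0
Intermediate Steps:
G(B) = 4*B² (G(B) = (2*B)*(2*B) = 4*B²)
d(J) = 4*J² (d(J) = (2*J)*(2*J) = 4*J²)
(148 + (G(1/(-3)) + 2)²)*d(0) = (148 + (4*(1/(-3))² + 2)²)*(4*0²) = (148 + (4*(-⅓)² + 2)²)*(4*0) = (148 + (4*(⅑) + 2)²)*0 = (148 + (4/9 + 2)²)*0 = (148 + (22/9)²)*0 = (148 + 484/81)*0 = (12472/81)*0 = 0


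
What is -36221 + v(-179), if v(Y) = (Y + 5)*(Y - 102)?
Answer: 12673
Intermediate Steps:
v(Y) = (-102 + Y)*(5 + Y) (v(Y) = (5 + Y)*(-102 + Y) = (-102 + Y)*(5 + Y))
-36221 + v(-179) = -36221 + (-510 + (-179)**2 - 97*(-179)) = -36221 + (-510 + 32041 + 17363) = -36221 + 48894 = 12673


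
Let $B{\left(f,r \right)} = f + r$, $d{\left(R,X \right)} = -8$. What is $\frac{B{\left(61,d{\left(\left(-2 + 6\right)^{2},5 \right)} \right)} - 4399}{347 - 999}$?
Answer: $\frac{2173}{326} \approx 6.6656$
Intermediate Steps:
$\frac{B{\left(61,d{\left(\left(-2 + 6\right)^{2},5 \right)} \right)} - 4399}{347 - 999} = \frac{\left(61 - 8\right) - 4399}{347 - 999} = \frac{53 - 4399}{-652} = \left(-4346\right) \left(- \frac{1}{652}\right) = \frac{2173}{326}$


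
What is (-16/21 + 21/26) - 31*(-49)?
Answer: 829399/546 ≈ 1519.0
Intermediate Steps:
(-16/21 + 21/26) - 31*(-49) = (-16*1/21 + 21*(1/26)) + 1519 = (-16/21 + 21/26) + 1519 = 25/546 + 1519 = 829399/546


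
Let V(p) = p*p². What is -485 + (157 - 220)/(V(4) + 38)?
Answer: -16511/34 ≈ -485.62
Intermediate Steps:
V(p) = p³
-485 + (157 - 220)/(V(4) + 38) = -485 + (157 - 220)/(4³ + 38) = -485 - 63/(64 + 38) = -485 - 63/102 = -485 - 63*1/102 = -485 - 21/34 = -16511/34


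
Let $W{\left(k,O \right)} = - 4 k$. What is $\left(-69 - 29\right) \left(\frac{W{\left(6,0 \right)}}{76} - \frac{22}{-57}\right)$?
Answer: $- \frac{392}{57} \approx -6.8772$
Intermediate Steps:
$\left(-69 - 29\right) \left(\frac{W{\left(6,0 \right)}}{76} - \frac{22}{-57}\right) = \left(-69 - 29\right) \left(\frac{\left(-4\right) 6}{76} - \frac{22}{-57}\right) = - 98 \left(\left(-24\right) \frac{1}{76} - - \frac{22}{57}\right) = - 98 \left(- \frac{6}{19} + \frac{22}{57}\right) = \left(-98\right) \frac{4}{57} = - \frac{392}{57}$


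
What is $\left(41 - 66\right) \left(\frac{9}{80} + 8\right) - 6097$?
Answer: $- \frac{100797}{16} \approx -6299.8$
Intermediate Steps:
$\left(41 - 66\right) \left(\frac{9}{80} + 8\right) - 6097 = - 25 \left(9 \cdot \frac{1}{80} + 8\right) - 6097 = - 25 \left(\frac{9}{80} + 8\right) - 6097 = \left(-25\right) \frac{649}{80} - 6097 = - \frac{3245}{16} - 6097 = - \frac{100797}{16}$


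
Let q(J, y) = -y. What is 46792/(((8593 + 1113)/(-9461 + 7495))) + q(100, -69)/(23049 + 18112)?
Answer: -1893263083439/199754333 ≈ -9478.0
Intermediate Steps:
46792/(((8593 + 1113)/(-9461 + 7495))) + q(100, -69)/(23049 + 18112) = 46792/(((8593 + 1113)/(-9461 + 7495))) + (-1*(-69))/(23049 + 18112) = 46792/((9706/(-1966))) + 69/41161 = 46792/((9706*(-1/1966))) + 69*(1/41161) = 46792/(-4853/983) + 69/41161 = 46792*(-983/4853) + 69/41161 = -45996536/4853 + 69/41161 = -1893263083439/199754333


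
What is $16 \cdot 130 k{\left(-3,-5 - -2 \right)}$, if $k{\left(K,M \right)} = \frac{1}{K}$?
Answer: $- \frac{2080}{3} \approx -693.33$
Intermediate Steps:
$16 \cdot 130 k{\left(-3,-5 - -2 \right)} = \frac{16 \cdot 130}{-3} = 2080 \left(- \frac{1}{3}\right) = - \frac{2080}{3}$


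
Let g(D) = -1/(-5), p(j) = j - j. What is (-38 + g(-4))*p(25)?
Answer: 0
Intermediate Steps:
p(j) = 0
g(D) = 1/5 (g(D) = -1*(-1/5) = 1/5)
(-38 + g(-4))*p(25) = (-38 + 1/5)*0 = -189/5*0 = 0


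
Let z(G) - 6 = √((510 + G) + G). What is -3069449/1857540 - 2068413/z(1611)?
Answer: 960067275859/286061160 - 689471*√933/616 ≈ -30832.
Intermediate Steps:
z(G) = 6 + √(510 + 2*G) (z(G) = 6 + √((510 + G) + G) = 6 + √(510 + 2*G))
-3069449/1857540 - 2068413/z(1611) = -3069449/1857540 - 2068413/(6 + √(510 + 2*1611)) = -3069449*1/1857540 - 2068413/(6 + √(510 + 3222)) = -3069449/1857540 - 2068413/(6 + √3732) = -3069449/1857540 - 2068413/(6 + 2*√933)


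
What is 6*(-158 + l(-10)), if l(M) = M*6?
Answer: -1308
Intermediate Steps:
l(M) = 6*M
6*(-158 + l(-10)) = 6*(-158 + 6*(-10)) = 6*(-158 - 60) = 6*(-218) = -1308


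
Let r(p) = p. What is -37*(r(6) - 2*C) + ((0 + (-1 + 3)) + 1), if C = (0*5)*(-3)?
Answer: -219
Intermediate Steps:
C = 0 (C = 0*(-3) = 0)
-37*(r(6) - 2*C) + ((0 + (-1 + 3)) + 1) = -37*(6 - 2*0) + ((0 + (-1 + 3)) + 1) = -37*(6 + 0) + ((0 + 2) + 1) = -37*6 + (2 + 1) = -222 + 3 = -219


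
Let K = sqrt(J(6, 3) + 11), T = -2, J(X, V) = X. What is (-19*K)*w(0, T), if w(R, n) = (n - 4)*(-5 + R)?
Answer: -570*sqrt(17) ≈ -2350.2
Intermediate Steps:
w(R, n) = (-5 + R)*(-4 + n) (w(R, n) = (-4 + n)*(-5 + R) = (-5 + R)*(-4 + n))
K = sqrt(17) (K = sqrt(6 + 11) = sqrt(17) ≈ 4.1231)
(-19*K)*w(0, T) = (-19*sqrt(17))*(20 - 5*(-2) - 4*0 + 0*(-2)) = (-19*sqrt(17))*(20 + 10 + 0 + 0) = -19*sqrt(17)*30 = -570*sqrt(17)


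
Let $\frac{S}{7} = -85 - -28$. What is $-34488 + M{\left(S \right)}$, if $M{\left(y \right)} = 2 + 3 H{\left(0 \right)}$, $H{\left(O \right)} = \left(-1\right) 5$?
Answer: $-34501$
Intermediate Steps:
$S = -399$ ($S = 7 \left(-85 - -28\right) = 7 \left(-85 + 28\right) = 7 \left(-57\right) = -399$)
$H{\left(O \right)} = -5$
$M{\left(y \right)} = -13$ ($M{\left(y \right)} = 2 + 3 \left(-5\right) = 2 - 15 = -13$)
$-34488 + M{\left(S \right)} = -34488 - 13 = -34501$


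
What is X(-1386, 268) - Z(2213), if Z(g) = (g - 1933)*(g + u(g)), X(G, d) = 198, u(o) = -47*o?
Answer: 28503638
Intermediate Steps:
Z(g) = -46*g*(-1933 + g) (Z(g) = (g - 1933)*(g - 47*g) = (-1933 + g)*(-46*g) = -46*g*(-1933 + g))
X(-1386, 268) - Z(2213) = 198 - 46*2213*(1933 - 1*2213) = 198 - 46*2213*(1933 - 2213) = 198 - 46*2213*(-280) = 198 - 1*(-28503440) = 198 + 28503440 = 28503638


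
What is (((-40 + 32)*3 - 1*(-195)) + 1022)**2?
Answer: 1423249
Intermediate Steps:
(((-40 + 32)*3 - 1*(-195)) + 1022)**2 = ((-8*3 + 195) + 1022)**2 = ((-24 + 195) + 1022)**2 = (171 + 1022)**2 = 1193**2 = 1423249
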